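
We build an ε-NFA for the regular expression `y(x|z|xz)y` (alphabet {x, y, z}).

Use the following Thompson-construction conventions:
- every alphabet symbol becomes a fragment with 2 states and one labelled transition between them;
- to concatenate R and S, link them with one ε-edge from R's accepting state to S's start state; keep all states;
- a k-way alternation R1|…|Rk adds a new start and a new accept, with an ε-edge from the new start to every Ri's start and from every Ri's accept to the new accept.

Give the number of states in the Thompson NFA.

14

Per subexpression:
Each of the 6 symbol leaves contributes a 2-state fragment.
  xz = 4 states
  x|z|xz = 10 states
  y(x|z|xz)y = 14 states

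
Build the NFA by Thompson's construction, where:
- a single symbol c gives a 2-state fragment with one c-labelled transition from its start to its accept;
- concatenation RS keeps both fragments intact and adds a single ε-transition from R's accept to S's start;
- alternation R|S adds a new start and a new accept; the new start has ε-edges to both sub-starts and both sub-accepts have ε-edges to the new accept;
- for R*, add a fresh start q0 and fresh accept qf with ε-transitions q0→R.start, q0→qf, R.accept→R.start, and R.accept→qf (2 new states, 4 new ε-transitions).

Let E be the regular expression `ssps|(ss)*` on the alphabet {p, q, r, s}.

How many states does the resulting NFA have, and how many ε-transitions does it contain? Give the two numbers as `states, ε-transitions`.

16, 12

Recursing over subexpressions:
Each of the 6 symbol leaves contributes 2 states and 0 ε-transitions.
  ssps → 8 states, 3 ε-transitions
  ss → 4 states, 1 ε-transition
  (ss)* → 6 states, 5 ε-transitions
  ssps|(ss)* → 16 states, 12 ε-transitions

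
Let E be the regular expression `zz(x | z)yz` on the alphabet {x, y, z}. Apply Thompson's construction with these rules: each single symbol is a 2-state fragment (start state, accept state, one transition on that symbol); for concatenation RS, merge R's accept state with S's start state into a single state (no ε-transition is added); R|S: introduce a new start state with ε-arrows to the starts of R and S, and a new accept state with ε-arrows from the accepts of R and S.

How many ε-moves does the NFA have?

By structural recursion:
Each of the 6 symbol leaves contributes 0 ε-transitions.
  x | z : 4 ε-transitions
  zz(x | z)yz : 4 ε-transitions

4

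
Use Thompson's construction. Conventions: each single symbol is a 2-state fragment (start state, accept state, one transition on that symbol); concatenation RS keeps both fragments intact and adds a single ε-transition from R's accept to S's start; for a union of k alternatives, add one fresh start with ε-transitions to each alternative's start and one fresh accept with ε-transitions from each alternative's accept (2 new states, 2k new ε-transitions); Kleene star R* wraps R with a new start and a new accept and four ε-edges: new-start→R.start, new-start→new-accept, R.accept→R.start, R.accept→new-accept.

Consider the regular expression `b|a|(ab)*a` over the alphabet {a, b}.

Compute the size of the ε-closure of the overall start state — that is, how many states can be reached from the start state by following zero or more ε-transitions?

7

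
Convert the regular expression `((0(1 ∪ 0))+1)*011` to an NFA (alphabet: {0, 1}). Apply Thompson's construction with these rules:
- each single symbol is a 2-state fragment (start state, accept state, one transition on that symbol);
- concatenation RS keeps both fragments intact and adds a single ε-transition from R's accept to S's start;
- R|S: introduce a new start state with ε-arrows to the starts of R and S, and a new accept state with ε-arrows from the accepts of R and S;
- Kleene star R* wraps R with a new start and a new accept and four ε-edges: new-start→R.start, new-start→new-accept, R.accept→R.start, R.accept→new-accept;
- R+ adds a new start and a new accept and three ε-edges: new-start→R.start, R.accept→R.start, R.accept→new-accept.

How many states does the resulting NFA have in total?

20

Recursing over subexpressions:
Each of the 7 symbol leaves contributes a 2-state fragment.
  1 ∪ 0 = 6 states
  0(1 ∪ 0) = 8 states
  (0(1 ∪ 0))+ = 10 states
  (0(1 ∪ 0))+1 = 12 states
  ((0(1 ∪ 0))+1)* = 14 states
  ((0(1 ∪ 0))+1)*011 = 20 states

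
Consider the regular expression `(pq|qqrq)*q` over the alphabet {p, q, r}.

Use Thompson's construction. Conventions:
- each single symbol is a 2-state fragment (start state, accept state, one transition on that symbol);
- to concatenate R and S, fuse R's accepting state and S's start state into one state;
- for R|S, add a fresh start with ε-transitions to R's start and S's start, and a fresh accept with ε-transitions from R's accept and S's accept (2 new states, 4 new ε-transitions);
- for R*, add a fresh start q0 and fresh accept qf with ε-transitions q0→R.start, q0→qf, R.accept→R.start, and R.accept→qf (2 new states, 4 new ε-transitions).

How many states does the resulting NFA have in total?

13

Building bottom-up:
Each of the 7 symbol leaves contributes a 2-state fragment.
  pq — 3 states
  qqrq — 5 states
  pq|qqrq — 10 states
  (pq|qqrq)* — 12 states
  (pq|qqrq)*q — 13 states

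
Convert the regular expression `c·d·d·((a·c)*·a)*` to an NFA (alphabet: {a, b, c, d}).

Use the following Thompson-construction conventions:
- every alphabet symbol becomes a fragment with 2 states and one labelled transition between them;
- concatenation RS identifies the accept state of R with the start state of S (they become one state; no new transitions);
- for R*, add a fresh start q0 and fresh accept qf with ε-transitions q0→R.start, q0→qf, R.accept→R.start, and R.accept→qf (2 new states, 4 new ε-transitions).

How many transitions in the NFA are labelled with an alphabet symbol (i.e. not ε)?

6

Bottom-up over the parse tree:
Each of the 6 symbol leaves contributes exactly 1 symbol transition.
  a·c → 2 symbol transitions
  (a·c)* → 2 symbol transitions
  (a·c)*·a → 3 symbol transitions
  ((a·c)*·a)* → 3 symbol transitions
  c·d·d·((a·c)*·a)* → 6 symbol transitions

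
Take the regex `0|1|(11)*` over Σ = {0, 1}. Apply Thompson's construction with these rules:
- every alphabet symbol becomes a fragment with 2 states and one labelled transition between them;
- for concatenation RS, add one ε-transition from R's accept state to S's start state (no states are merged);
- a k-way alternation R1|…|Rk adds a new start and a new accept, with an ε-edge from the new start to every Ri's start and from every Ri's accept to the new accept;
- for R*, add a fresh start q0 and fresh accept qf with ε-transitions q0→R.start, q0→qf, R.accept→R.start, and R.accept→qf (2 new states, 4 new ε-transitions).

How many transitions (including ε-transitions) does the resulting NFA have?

Building bottom-up:
Each of the 4 symbol leaves contributes 1 transition (1 symbol, 0 ε).
  11 → 3 transitions (2 symbol, 1 ε)
  (11)* → 7 transitions (2 symbol, 5 ε)
  0|1|(11)* → 15 transitions (4 symbol, 11 ε)

15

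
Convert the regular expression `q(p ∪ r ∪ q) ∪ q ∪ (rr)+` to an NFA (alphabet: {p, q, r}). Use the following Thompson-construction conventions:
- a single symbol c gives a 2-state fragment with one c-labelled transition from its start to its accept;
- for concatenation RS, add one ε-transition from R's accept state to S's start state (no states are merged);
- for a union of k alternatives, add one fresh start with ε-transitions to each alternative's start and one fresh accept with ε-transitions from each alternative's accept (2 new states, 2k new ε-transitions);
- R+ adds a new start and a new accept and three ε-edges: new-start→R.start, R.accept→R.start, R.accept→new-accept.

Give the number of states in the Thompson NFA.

20

Recursing over subexpressions:
Each of the 7 symbol leaves contributes a 2-state fragment.
  p ∪ r ∪ q : 8 states
  q(p ∪ r ∪ q) : 10 states
  rr : 4 states
  (rr)+ : 6 states
  q(p ∪ r ∪ q) ∪ q ∪ (rr)+ : 20 states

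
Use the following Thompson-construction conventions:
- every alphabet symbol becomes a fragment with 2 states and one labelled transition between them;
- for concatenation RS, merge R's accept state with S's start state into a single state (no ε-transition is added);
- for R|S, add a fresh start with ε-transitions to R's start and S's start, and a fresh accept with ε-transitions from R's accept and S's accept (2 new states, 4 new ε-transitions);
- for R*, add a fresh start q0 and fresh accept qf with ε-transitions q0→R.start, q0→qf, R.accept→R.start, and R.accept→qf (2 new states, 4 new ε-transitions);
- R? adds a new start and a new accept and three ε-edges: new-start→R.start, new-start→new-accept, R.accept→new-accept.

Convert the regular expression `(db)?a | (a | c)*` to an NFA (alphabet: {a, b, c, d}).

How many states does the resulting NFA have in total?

16

Bottom-up over the parse tree:
Each of the 5 symbol leaves contributes a 2-state fragment.
  db → 3 states
  (db)? → 5 states
  (db)?a → 6 states
  a | c → 6 states
  (a | c)* → 8 states
  (db)?a | (a | c)* → 16 states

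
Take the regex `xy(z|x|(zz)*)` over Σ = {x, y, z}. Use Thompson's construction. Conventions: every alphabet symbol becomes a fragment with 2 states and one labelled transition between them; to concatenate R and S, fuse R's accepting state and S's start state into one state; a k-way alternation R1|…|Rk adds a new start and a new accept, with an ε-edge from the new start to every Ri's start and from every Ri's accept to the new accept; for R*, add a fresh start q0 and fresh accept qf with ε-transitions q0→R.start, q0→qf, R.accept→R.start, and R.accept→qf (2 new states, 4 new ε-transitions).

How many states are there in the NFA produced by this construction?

13

Per subexpression:
Each of the 6 symbol leaves contributes a 2-state fragment.
  zz — 3 states
  (zz)* — 5 states
  z|x|(zz)* — 11 states
  xy(z|x|(zz)*) — 13 states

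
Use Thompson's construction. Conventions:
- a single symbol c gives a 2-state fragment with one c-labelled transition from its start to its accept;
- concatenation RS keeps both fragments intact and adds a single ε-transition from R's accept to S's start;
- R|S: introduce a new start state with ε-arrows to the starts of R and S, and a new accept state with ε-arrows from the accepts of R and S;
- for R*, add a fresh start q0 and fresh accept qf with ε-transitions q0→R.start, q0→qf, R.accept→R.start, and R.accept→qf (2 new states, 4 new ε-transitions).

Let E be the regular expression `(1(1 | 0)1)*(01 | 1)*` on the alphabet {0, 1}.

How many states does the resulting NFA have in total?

22

Bottom-up over the parse tree:
Each of the 7 symbol leaves contributes a 2-state fragment.
  1 | 0 — 6 states
  1(1 | 0)1 — 10 states
  (1(1 | 0)1)* — 12 states
  01 — 4 states
  01 | 1 — 8 states
  (01 | 1)* — 10 states
  (1(1 | 0)1)*(01 | 1)* — 22 states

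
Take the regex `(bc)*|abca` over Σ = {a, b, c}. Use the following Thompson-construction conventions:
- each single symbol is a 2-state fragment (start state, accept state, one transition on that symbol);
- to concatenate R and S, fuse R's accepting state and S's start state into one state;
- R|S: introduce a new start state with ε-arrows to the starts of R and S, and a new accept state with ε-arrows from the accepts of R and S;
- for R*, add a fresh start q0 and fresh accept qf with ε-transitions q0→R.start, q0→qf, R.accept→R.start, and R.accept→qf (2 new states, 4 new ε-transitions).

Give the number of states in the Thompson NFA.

12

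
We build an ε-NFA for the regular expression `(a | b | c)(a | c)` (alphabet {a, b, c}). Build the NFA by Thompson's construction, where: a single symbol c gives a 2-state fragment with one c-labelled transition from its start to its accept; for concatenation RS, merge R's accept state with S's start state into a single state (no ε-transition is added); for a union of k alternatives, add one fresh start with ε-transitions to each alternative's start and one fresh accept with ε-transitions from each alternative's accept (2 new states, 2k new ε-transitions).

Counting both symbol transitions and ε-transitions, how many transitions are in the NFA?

15

By structural recursion:
Each of the 5 symbol leaves contributes 1 transition (1 symbol, 0 ε).
  a | b | c → 9 transitions (3 symbol, 6 ε)
  a | c → 6 transitions (2 symbol, 4 ε)
  (a | b | c)(a | c) → 15 transitions (5 symbol, 10 ε)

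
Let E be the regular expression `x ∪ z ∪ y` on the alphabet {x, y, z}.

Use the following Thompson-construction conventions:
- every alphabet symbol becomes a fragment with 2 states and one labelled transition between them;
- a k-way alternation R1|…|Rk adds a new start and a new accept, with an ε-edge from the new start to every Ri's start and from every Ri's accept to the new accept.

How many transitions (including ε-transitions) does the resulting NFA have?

Building bottom-up:
Each of the 3 symbol leaves contributes 1 transition (1 symbol, 0 ε).
  x ∪ z ∪ y → 9 transitions (3 symbol, 6 ε)

9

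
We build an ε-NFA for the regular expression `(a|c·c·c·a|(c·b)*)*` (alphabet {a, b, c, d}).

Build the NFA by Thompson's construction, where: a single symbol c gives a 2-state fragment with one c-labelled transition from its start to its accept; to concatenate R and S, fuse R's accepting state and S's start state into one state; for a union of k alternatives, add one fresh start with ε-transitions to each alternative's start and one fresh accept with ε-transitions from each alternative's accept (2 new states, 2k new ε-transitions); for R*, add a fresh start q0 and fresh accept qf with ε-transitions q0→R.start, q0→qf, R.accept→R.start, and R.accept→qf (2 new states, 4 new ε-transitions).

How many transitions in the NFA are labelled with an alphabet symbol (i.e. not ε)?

7

Bottom-up over the parse tree:
Each of the 7 symbol leaves contributes exactly 1 symbol transition.
  c·c·c·a → 4 symbol transitions
  c·b → 2 symbol transitions
  (c·b)* → 2 symbol transitions
  a|c·c·c·a|(c·b)* → 7 symbol transitions
  (a|c·c·c·a|(c·b)*)* → 7 symbol transitions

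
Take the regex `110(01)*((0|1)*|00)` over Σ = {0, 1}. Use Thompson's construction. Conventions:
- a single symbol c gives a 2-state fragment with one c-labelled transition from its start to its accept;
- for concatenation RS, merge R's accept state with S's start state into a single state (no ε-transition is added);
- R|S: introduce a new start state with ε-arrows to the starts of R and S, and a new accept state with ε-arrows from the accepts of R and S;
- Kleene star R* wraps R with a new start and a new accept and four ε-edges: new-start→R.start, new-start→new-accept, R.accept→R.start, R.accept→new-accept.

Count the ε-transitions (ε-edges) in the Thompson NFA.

Bottom-up over the parse tree:
Each of the 9 symbol leaves contributes 0 ε-transitions.
  01 : 0 ε-transitions
  (01)* : 4 ε-transitions
  0|1 : 4 ε-transitions
  (0|1)* : 8 ε-transitions
  00 : 0 ε-transitions
  (0|1)*|00 : 12 ε-transitions
  110(01)*((0|1)*|00) : 16 ε-transitions

16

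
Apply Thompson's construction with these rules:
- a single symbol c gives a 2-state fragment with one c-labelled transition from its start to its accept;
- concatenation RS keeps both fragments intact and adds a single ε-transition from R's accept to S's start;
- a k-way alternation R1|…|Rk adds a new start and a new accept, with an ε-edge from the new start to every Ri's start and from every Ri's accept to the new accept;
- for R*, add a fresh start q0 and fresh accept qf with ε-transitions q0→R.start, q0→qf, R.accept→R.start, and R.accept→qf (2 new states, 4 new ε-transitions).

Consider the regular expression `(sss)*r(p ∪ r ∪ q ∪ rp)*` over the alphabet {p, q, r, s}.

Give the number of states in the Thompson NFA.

Per subexpression:
Each of the 9 symbol leaves contributes a 2-state fragment.
  sss — 6 states
  (sss)* — 8 states
  rp — 4 states
  p ∪ r ∪ q ∪ rp — 12 states
  (p ∪ r ∪ q ∪ rp)* — 14 states
  (sss)*r(p ∪ r ∪ q ∪ rp)* — 24 states

24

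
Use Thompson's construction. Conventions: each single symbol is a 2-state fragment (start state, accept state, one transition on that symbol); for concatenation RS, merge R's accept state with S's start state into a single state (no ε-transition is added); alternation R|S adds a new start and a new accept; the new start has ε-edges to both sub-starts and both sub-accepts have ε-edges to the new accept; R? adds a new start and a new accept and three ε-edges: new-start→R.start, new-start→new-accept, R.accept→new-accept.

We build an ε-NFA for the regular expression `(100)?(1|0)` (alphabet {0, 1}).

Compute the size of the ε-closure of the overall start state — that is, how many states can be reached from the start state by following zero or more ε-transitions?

5

Let C(F) = |ε-closure(F.start)| within fragment F, and note whether F accepts ε. Symbol fragments have C = 1 and do not accept ε. Then:
  100 — same as the first factor's closure: C = 1
  (100)? — C = 1 (new start) + 1 (body) + 1 (new accept, via ε) = 3
  1|0 — new start ε-reaches every alternative's start; none of them accept ε, so the new accept is not reached: C = 1 + 1 + 1 = 3
  (100)?(1|0) — the left operand accepts ε, so the closure extends into the next operand (the shared merged state is already counted); C = 3 + (3−1) = 5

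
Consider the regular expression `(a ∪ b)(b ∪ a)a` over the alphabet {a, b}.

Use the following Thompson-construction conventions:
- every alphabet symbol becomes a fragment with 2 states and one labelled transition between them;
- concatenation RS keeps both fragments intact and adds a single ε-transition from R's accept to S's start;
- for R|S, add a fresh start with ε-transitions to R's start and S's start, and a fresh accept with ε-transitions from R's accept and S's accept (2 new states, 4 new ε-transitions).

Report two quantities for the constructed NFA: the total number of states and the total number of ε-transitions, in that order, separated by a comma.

14, 10

Bottom-up over the parse tree:
Each of the 5 symbol leaves contributes 2 states and 0 ε-transitions.
  a ∪ b — 6 states, 4 ε-transitions
  b ∪ a — 6 states, 4 ε-transitions
  (a ∪ b)(b ∪ a)a — 14 states, 10 ε-transitions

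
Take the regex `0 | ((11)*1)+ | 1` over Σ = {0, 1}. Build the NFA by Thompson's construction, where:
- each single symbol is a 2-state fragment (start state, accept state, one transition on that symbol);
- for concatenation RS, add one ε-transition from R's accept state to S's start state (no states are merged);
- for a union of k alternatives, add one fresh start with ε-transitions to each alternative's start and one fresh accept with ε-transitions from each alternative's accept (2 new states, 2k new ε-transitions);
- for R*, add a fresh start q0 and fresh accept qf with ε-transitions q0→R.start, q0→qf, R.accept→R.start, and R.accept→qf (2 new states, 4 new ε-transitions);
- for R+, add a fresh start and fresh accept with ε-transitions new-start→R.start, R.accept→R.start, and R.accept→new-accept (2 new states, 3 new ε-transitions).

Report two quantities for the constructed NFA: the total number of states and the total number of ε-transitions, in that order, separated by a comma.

Building bottom-up:
Each of the 5 symbol leaves contributes 2 states and 0 ε-transitions.
  11 = 4 states, 1 ε-transition
  (11)* = 6 states, 5 ε-transitions
  (11)*1 = 8 states, 6 ε-transitions
  ((11)*1)+ = 10 states, 9 ε-transitions
  0 | ((11)*1)+ | 1 = 16 states, 15 ε-transitions

16, 15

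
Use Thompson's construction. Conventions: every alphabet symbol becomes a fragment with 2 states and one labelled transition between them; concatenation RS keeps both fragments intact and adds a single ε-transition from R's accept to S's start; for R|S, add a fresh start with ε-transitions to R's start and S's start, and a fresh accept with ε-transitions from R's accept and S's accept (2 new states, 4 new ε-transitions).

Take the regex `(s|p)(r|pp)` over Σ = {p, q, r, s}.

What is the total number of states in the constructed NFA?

14

Building bottom-up:
Each of the 5 symbol leaves contributes a 2-state fragment.
  s|p : 6 states
  pp : 4 states
  r|pp : 8 states
  (s|p)(r|pp) : 14 states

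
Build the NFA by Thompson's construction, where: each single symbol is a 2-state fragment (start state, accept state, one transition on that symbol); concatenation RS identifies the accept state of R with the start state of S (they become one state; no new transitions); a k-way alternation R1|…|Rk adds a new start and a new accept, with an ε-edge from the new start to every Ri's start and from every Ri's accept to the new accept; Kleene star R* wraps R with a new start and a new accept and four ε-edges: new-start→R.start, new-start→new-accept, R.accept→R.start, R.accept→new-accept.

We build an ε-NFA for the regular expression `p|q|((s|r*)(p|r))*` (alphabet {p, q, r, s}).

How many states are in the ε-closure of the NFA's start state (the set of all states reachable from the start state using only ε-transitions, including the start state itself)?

14

Work bottom-up. For each fragment F, track |ε-closure(F.start)| and whether F's accept lies in that closure (i.e. whether F accepts ε). A single-symbol fragment has closure size 1 and does not accept ε.
  r* : the star's fresh start ε-reaches both the body's start and the fresh accept: |closure| = 2 + 1 = 3
  s|r* : |closure| = 1 (new start) + (1 + 3) + 1 (new accept, since some branch ε-reaches its own accept) = 6
  p|r : new start ε-reaches every alternative's start; none of them accept ε, so the new accept is not reached: |closure| = 1 + 1 + 1 = 3
  (s|r*)(p|r) : |closure| = 6 + (3−1) = 8 (closure spills across the concat boundary because the left factor accepts ε)
  ((s|r*)(p|r))* : |closure| = 1 (new start) + 8 (body) + 1 (new accept) = 10
  p|q|((s|r*)(p|r))* : new start ε-reaches every alternative's start; at least one alternative accepts ε, so the union's new accept is reached too: |closure| = 1 + 1 + 1 + 10 + 1 = 14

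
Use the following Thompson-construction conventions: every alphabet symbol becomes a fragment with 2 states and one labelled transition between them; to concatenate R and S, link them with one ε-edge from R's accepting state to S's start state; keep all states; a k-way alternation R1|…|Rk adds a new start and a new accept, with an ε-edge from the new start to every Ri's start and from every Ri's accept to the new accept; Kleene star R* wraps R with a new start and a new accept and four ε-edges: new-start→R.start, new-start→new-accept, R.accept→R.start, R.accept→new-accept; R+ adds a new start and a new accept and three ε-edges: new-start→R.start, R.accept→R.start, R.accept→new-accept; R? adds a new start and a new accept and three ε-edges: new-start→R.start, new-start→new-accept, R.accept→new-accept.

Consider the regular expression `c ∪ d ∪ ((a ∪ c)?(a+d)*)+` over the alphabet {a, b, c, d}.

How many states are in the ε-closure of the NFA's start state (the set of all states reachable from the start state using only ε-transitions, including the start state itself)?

Let C(F) = |ε-closure(F.start)| within fragment F, and note whether F accepts ε. Symbol fragments have C = 1 and do not accept ε. Then:
  a ∪ c → new start ε-reaches every alternative's start; none of them accept ε, so the new accept is not reached: C = 1 + 1 + 1 = 3
  (a ∪ c)? → new start has ε-edges to the inner start and to the new accept, so C = 2 + 3 = 5
  a+ → new start ε-reaches only the body's start; the new accept needs a symbol first: C = 1 + 1 = 2
  a+d → same as the first factor's closure: C = 2
  (a+d)* → the star's fresh start ε-reaches both the body's start and the fresh accept: C = 2 + 2 = 4
  (a ∪ c)?(a+d)* → the left operand accepts ε, so the closure extends into the next operand (via the concat ε-link); C = 5 + 4 = 9
  ((a ∪ c)?(a+d)*)+ → new start ε-reaches the body's start; the body's accept is ε-reachable, so the new accept is too: C = 1 + 9 + 1 = 11
  c ∪ d ∪ ((a ∪ c)?(a+d)*)+ → C = 1 (new start) + (1 + 1 + 11) + 1 (new accept, since some branch ε-reaches its own accept) = 15

15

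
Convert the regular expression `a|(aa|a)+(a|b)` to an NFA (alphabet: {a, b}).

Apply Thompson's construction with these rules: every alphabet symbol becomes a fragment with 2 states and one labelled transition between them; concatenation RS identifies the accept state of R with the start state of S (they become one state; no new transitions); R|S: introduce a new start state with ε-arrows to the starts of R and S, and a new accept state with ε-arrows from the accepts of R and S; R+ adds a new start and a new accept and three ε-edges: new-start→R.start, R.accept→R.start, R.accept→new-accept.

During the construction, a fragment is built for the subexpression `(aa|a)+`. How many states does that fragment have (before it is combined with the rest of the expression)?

9

Fragment for `(aa|a)+`:
Each of the 3 symbol leaves contributes a 2-state fragment.
  aa → 3 states
  aa|a → 7 states
  (aa|a)+ → 9 states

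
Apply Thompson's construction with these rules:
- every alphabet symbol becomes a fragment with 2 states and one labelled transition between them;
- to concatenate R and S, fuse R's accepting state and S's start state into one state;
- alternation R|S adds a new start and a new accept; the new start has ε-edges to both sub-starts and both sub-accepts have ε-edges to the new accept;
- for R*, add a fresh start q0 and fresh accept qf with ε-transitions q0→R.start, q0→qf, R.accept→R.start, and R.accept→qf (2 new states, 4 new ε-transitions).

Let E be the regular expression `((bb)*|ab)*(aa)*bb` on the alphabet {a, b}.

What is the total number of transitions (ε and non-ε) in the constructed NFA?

24

Building bottom-up:
Each of the 8 symbol leaves contributes 1 transition (1 symbol, 0 ε).
  bb : 2 transitions (2 symbol, 0 ε)
  (bb)* : 6 transitions (2 symbol, 4 ε)
  ab : 2 transitions (2 symbol, 0 ε)
  (bb)*|ab : 12 transitions (4 symbol, 8 ε)
  ((bb)*|ab)* : 16 transitions (4 symbol, 12 ε)
  aa : 2 transitions (2 symbol, 0 ε)
  (aa)* : 6 transitions (2 symbol, 4 ε)
  ((bb)*|ab)*(aa)*bb : 24 transitions (8 symbol, 16 ε)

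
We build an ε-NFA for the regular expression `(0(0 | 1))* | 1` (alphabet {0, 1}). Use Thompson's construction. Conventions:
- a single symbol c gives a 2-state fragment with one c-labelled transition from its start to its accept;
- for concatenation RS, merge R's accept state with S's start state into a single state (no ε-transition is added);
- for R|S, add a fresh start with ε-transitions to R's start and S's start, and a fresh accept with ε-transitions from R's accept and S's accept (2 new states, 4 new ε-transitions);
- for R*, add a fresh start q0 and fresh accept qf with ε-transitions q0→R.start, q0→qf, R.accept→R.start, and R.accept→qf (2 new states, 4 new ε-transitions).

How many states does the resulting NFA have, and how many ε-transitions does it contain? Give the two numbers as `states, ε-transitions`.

13, 12

By structural recursion:
Each of the 4 symbol leaves contributes 2 states and 0 ε-transitions.
  0 | 1 : 6 states, 4 ε-transitions
  0(0 | 1) : 7 states, 4 ε-transitions
  (0(0 | 1))* : 9 states, 8 ε-transitions
  (0(0 | 1))* | 1 : 13 states, 12 ε-transitions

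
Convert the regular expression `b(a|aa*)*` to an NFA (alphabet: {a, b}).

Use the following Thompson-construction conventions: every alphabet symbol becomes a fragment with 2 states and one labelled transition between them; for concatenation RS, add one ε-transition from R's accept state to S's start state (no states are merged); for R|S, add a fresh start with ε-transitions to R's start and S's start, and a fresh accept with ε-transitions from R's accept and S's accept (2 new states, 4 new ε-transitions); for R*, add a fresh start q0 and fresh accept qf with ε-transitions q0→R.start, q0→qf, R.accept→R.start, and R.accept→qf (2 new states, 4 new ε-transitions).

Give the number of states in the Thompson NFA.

By structural recursion:
Each of the 4 symbol leaves contributes a 2-state fragment.
  a* : 4 states
  aa* : 6 states
  a|aa* : 10 states
  (a|aa*)* : 12 states
  b(a|aa*)* : 14 states

14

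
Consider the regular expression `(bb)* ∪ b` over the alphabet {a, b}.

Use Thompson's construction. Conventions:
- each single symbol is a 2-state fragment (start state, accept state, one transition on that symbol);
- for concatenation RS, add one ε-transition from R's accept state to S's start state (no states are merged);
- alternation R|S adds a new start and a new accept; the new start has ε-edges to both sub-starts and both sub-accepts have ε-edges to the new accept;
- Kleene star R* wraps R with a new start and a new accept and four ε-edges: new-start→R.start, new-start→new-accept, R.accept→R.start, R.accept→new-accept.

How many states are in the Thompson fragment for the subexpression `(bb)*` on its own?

Fragment for `(bb)*`:
Each of the 2 symbol leaves contributes a 2-state fragment.
  bb : 4 states
  (bb)* : 6 states

6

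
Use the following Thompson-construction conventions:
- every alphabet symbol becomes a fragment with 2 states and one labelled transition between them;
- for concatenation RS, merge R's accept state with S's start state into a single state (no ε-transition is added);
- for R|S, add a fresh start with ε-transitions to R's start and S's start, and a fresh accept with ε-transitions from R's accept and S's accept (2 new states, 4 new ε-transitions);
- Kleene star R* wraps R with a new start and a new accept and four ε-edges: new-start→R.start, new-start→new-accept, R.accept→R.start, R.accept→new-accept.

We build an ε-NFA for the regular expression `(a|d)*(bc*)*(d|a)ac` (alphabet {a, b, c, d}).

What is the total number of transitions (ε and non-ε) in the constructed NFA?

Per subexpression:
Each of the 8 symbol leaves contributes 1 transition (1 symbol, 0 ε).
  a|d → 6 transitions (2 symbol, 4 ε)
  (a|d)* → 10 transitions (2 symbol, 8 ε)
  c* → 5 transitions (1 symbol, 4 ε)
  bc* → 6 transitions (2 symbol, 4 ε)
  (bc*)* → 10 transitions (2 symbol, 8 ε)
  d|a → 6 transitions (2 symbol, 4 ε)
  (a|d)*(bc*)*(d|a)ac → 28 transitions (8 symbol, 20 ε)

28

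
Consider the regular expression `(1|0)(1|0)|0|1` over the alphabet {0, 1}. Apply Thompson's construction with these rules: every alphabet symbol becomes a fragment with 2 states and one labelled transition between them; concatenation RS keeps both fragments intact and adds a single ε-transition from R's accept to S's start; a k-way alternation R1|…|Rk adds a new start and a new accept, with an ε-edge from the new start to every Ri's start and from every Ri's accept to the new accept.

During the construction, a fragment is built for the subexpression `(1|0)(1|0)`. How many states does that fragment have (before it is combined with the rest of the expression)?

Fragment for `(1|0)(1|0)`:
Each of the 4 symbol leaves contributes a 2-state fragment.
  1|0 : 6 states
  1|0 : 6 states
  (1|0)(1|0) : 12 states

12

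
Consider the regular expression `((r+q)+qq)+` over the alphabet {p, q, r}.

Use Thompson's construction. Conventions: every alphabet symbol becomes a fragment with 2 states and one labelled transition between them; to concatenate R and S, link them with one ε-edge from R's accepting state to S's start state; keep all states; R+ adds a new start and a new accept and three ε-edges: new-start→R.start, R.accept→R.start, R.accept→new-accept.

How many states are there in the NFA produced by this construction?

14

By structural recursion:
Each of the 4 symbol leaves contributes a 2-state fragment.
  r+ — 4 states
  r+q — 6 states
  (r+q)+ — 8 states
  (r+q)+qq — 12 states
  ((r+q)+qq)+ — 14 states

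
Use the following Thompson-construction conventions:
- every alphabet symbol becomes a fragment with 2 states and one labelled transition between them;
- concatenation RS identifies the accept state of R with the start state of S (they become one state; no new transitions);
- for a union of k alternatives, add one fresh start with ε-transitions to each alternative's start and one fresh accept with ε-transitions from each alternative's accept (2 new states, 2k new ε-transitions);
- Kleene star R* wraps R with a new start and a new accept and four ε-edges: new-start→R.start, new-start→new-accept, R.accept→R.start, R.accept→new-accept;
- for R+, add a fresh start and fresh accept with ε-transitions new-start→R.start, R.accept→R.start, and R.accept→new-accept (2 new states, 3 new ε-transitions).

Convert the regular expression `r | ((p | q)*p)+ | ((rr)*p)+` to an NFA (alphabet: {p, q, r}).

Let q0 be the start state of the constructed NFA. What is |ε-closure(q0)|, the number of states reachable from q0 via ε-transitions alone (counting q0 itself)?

12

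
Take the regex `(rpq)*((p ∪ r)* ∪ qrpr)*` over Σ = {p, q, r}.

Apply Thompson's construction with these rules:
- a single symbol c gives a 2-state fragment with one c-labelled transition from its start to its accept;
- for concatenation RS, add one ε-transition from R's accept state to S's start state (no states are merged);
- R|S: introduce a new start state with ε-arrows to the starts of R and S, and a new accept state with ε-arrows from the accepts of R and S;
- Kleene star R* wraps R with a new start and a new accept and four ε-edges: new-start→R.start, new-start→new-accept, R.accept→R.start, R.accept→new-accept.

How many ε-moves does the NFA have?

26

Building bottom-up:
Each of the 9 symbol leaves contributes 0 ε-transitions.
  rpq — 2 ε-transitions
  (rpq)* — 6 ε-transitions
  p ∪ r — 4 ε-transitions
  (p ∪ r)* — 8 ε-transitions
  qrpr — 3 ε-transitions
  (p ∪ r)* ∪ qrpr — 15 ε-transitions
  ((p ∪ r)* ∪ qrpr)* — 19 ε-transitions
  (rpq)*((p ∪ r)* ∪ qrpr)* — 26 ε-transitions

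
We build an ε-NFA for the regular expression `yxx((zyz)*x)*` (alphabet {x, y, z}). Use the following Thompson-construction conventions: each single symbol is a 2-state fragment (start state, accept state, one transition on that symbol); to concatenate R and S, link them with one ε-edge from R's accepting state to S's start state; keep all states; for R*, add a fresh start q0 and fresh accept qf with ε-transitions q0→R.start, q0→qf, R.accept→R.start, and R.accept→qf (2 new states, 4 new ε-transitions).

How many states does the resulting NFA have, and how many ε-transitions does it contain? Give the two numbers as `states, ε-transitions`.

18, 14

Building bottom-up:
Each of the 7 symbol leaves contributes 2 states and 0 ε-transitions.
  zyz = 6 states, 2 ε-transitions
  (zyz)* = 8 states, 6 ε-transitions
  (zyz)*x = 10 states, 7 ε-transitions
  ((zyz)*x)* = 12 states, 11 ε-transitions
  yxx((zyz)*x)* = 18 states, 14 ε-transitions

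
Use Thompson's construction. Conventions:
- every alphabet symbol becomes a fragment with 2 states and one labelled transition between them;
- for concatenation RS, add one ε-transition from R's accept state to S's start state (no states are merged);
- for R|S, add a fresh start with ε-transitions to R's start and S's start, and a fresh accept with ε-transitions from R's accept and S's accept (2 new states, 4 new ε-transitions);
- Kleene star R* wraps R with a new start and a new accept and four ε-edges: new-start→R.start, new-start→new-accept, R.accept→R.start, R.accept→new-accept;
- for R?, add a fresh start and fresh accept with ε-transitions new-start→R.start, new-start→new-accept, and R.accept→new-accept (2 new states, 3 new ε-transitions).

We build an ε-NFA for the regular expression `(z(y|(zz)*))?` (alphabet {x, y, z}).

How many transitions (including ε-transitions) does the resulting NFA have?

17

Building bottom-up:
Each of the 4 symbol leaves contributes 1 transition (1 symbol, 0 ε).
  zz = 3 transitions (2 symbol, 1 ε)
  (zz)* = 7 transitions (2 symbol, 5 ε)
  y|(zz)* = 12 transitions (3 symbol, 9 ε)
  z(y|(zz)*) = 14 transitions (4 symbol, 10 ε)
  (z(y|(zz)*))? = 17 transitions (4 symbol, 13 ε)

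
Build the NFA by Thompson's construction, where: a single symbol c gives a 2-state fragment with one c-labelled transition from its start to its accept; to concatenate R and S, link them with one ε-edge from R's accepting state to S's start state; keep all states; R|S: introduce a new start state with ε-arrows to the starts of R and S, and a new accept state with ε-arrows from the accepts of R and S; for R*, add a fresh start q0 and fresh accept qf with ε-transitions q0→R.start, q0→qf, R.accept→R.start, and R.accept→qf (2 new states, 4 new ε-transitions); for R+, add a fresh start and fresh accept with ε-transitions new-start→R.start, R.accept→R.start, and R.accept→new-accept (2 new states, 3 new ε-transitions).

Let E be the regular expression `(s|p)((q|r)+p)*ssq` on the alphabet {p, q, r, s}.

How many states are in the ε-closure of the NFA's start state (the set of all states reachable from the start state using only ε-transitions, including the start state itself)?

3

Compute the ε-closure size of each fragment's start state recursively; a symbol fragment's start has no outgoing ε-edge, so its closure is just itself (size 1).
  s|p — |ε-closure| = 1 + 1 + 1 = 3 (the new accept is not ε-reachable since no branch accepts ε)
  q|r — new start ε-reaches every alternative's start; none of them accept ε, so the new accept is not reached: |ε-closure| = 1 + 1 + 1 = 3
  (q|r)+ — |ε-closure| = 1 + 3 = 4 (the body doesn't accept ε, so the new accept is not reached)
  (q|r)+p — same as the first factor's closure: |ε-closure| = 4
  ((q|r)+p)* — new start has ε-edges to the inner start and to the new accept, so |ε-closure| = 2 + 4 = 6
  (s|p)((q|r)+p)*ssq — |ε-closure| equals the left operand's closure size = 3 (its accept is not ε-reachable, so the closure stops there)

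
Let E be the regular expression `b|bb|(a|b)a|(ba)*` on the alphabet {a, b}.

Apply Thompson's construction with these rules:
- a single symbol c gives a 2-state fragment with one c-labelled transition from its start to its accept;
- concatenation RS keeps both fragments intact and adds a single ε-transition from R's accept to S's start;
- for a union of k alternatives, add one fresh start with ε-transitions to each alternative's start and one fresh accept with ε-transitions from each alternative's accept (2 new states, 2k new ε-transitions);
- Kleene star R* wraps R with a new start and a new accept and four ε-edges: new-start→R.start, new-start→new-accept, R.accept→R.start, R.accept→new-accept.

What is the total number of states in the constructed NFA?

22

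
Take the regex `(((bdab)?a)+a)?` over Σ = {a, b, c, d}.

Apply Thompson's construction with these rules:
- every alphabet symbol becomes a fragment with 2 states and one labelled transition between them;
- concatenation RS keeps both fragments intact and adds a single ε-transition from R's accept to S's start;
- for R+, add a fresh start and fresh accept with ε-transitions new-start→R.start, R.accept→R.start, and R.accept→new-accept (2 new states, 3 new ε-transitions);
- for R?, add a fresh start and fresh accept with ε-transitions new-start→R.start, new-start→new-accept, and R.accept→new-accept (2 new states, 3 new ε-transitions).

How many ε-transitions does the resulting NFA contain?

By structural recursion:
Each of the 6 symbol leaves contributes 0 ε-transitions.
  bdab — 3 ε-transitions
  (bdab)? — 6 ε-transitions
  (bdab)?a — 7 ε-transitions
  ((bdab)?a)+ — 10 ε-transitions
  ((bdab)?a)+a — 11 ε-transitions
  (((bdab)?a)+a)? — 14 ε-transitions

14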